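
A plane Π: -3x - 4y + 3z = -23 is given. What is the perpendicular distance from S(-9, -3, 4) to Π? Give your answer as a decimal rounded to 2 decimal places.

n·S − d = (-3)·(-9) + (-4)·(-3) + (3)·(4) − (-23) = 74; |n| = √34.
Distance = |74| / √34 = 74/√34 ≈ 12.69.

12.69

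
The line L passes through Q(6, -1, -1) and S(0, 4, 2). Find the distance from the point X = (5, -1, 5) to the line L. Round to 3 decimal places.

5.364

A direction vector for L is S − Q = (-6, 5, 3).
Taking (6, -1, -1) on L with direction v = (-6, 5, 3): w = X − (6, -1, -1) = (-1, 0, 6), and w × v = (-30, -33, -5).
Distance = |w × v| / |v| = √2014 / √70 ≈ 5.364.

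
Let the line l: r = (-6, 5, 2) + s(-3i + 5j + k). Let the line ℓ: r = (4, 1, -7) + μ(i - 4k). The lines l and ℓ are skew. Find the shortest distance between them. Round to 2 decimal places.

Common perpendicular direction n = (-3, 5, 1) × (1, 0, -4) = (-20, -11, -5).
With w = (4, 1, -7) − (-6, 5, 2) = (10, -4, -9), w · n = -111.
Distance = |w · n| / |n| = |-111| / √546 ≈ 4.75.

4.75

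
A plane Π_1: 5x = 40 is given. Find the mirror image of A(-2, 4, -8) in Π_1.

(18, 4, -8)

λ = (n·A − d)/|n|² = (-10 − 40)/25 = -2.
Reflection = A − 2λn = (-2, 4, -8) − (-4)·(5, 0, 0) = (18, 4, -8).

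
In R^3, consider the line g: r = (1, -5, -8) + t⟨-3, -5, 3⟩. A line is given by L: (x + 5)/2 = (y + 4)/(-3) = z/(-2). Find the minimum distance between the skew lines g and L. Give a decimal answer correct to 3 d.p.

1.414

L has direction (2, -3, -2) through (-5, -4, 0).
Common perpendicular direction n = (-3, -5, 3) × (2, -3, -2) = (19, 0, 19).
With w = (-5, -4, 0) − (1, -5, -8) = (-6, 1, 8), w · n = 38.
Distance = |w · n| / |n| = |38| / √722 ≈ 1.414.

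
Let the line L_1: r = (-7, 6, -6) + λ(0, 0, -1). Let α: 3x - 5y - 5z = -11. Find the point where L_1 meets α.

(-7, 6, -8)

Substitute r = (-7, 6, -6) + t(0, 0, -1) into the plane: -21 + 5t = -11, so t = 2.
Intersection: (-7, 6, -6) + 2·(0, 0, -1) = (-7, 6, -8).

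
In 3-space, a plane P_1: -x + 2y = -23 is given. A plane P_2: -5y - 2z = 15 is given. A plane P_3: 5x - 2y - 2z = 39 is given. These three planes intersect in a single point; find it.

(9, -7, 10)

Solving the 3×3 linear system -x + 2y = -23, -5y - 2z = 15, 5x - 2y - 2z = 39 (e.g. by elimination or Cramer's rule, determinant = -26) gives (9, -7, 10).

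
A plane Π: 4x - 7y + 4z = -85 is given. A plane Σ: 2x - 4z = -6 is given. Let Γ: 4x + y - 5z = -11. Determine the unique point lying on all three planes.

(-7, 7, -2)

Solving the 3×3 linear system 4x - 7y + 4z = -85, 2x - 4z = -6, 4x + y - 5z = -11 (e.g. by elimination or Cramer's rule, determinant = 66) gives (-7, 7, -2).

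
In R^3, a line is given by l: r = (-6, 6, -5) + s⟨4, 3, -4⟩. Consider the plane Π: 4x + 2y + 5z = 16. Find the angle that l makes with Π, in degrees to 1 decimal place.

sin θ = |n·v| / (|n||v|) = |2| / (√45 · √41) = 0.04656.
θ ≈ 2.7°.

2.7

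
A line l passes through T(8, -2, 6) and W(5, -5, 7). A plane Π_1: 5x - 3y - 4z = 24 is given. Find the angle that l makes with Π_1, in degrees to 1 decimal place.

A direction vector for l is W − T = (-3, -3, 1).
sin θ = |n·v| / (|n||v|) = |-10| / (√50 · √19) = 0.32444.
θ ≈ 18.9°.

18.9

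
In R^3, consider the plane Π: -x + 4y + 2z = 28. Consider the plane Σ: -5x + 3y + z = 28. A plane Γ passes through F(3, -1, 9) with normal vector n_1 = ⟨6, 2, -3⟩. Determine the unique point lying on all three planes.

Γ: n_1·r = n_1·F gives 6x + 2y - 3z = -11.
Solving the 3×3 linear system -x + 4y + 2z = 28, -5x + 3y + z = 28, 6x + 2y - 3z = -11 (e.g. by elimination or Cramer's rule, determinant = -81) gives (-2, 5, 3).

(-2, 5, 3)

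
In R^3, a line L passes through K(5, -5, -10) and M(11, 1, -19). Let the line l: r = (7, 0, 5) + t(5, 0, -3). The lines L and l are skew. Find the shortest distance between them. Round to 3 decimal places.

14.052

A direction vector for L is M − K = (6, 6, -9).
Common perpendicular direction n = (6, 6, -9) × (5, 0, -3) = (-18, -27, -30).
With w = (7, 0, 5) − (5, -5, -10) = (2, 5, 15), w · n = -621.
Distance = |w · n| / |n| = |-621| / √1953 ≈ 14.052.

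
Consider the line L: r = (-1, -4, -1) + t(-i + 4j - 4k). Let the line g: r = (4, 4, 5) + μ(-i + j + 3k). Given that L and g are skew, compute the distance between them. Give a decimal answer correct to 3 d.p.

8.691

Common perpendicular direction n = (-1, 4, -4) × (-1, 1, 3) = (16, 7, 3).
With w = (4, 4, 5) − (-1, -4, -1) = (5, 8, 6), w · n = 154.
Distance = |w · n| / |n| = |154| / √314 ≈ 8.691.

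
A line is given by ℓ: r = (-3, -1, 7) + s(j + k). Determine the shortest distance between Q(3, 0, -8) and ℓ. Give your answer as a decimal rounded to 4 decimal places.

Taking (-3, -1, 7) on ℓ with direction v = (0, 1, 1): w = Q − (-3, -1, 7) = (6, 1, -15), and w × v = (16, -6, 6).
Distance = |w × v| / |v| = √328 / √2 ≈ 12.8062.

12.8062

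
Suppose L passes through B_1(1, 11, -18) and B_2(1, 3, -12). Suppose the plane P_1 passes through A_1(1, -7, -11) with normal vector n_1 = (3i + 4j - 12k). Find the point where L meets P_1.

(1, -1, -9)

A direction vector for L is B_2 − B_1 = (0, -8, 6).
P_1: n_1·r = n_1·A_1 gives 3x + 4y - 12z = 107.
Substitute r = (1, 11, -18) + t(0, -8, 6) into the plane: 263 + (-104)t = 107, so t = 3/2.
Intersection: (1, 11, -18) + (3/2)·(0, -8, 6) = (1, -1, -9).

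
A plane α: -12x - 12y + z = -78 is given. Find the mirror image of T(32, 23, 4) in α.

λ = (n·T − d)/|n|² = (-656 − (-78))/289 = -2.
Reflection = T − 2λn = (32, 23, 4) − (-4)·(-12, -12, 1) = (-16, -25, 8).

(-16, -25, 8)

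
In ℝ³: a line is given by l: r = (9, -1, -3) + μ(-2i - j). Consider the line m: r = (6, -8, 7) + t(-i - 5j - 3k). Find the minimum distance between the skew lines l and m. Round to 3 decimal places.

Common perpendicular direction n = (-2, -1, 0) × (-1, -5, -3) = (3, -6, 9).
With w = (6, -8, 7) − (9, -1, -3) = (-3, -7, 10), w · n = 123.
Distance = |w · n| / |n| = |123| / √126 ≈ 10.958.

10.958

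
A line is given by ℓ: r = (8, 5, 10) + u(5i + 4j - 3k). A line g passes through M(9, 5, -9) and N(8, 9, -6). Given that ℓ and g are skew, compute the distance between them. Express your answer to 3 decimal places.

A direction vector for g is N − M = (-1, 4, 3).
Common perpendicular direction n = (5, 4, -3) × (-1, 4, 3) = (24, -12, 24).
With w = (9, 5, -9) − (8, 5, 10) = (1, 0, -19), w · n = -432.
Distance = |w · n| / |n| = |-432| / √1296 ≈ 12.000.

12.000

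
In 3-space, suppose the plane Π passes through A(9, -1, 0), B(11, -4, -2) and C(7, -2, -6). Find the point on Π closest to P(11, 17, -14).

AB = (2, -3, -2), AC = (-2, -1, -6); a normal to Π is AB × AC = (16, 16, -8).
Using A: Π has equation 16x + 16y - 8z = 128.
Foot = P − λn with λ = (n·P − d)/|n|² = (560 − 128)/576 = 3/4.
Foot = (11, 17, -14) − (3/4)·(16, 16, -8) = (-1, 5, -8).

(-1, 5, -8)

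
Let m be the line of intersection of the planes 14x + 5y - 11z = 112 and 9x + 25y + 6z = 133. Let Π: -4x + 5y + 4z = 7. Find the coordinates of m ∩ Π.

Direction of m: (14, 5, -11) × (9, 25, 6) = (305, -183, 305).
A point on m: solving the two plane equations with x = -5 gives (-5, 10, -12).
Substitute r = (-5, 10, -12) + t(305, -183, 305) into the plane: 22 + (-915)t = 7, so t = 1/61.
Intersection: (-5, 10, -12) + (1/61)·(305, -183, 305) = (0, 7, -7).

(0, 7, -7)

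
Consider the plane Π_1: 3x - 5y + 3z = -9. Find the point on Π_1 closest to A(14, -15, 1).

Foot = A − λn with λ = (n·A − d)/|n|² = (120 − (-9))/43 = 3.
Foot = (14, -15, 1) − 3·(3, -5, 3) = (5, 0, -8).

(5, 0, -8)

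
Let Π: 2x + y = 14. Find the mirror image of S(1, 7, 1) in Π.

λ = (n·S − d)/|n|² = (9 − 14)/5 = -1.
Reflection = S − 2λn = (1, 7, 1) − (-2)·(2, 1, 0) = (5, 9, 1).

(5, 9, 1)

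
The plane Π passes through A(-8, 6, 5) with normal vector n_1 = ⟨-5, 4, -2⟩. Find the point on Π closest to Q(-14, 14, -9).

(-4, 6, -5)

Π: n_1·r = n_1·A gives -5x + 4y - 2z = 54.
Foot = Q − λn with λ = (n·Q − d)/|n|² = (144 − 54)/45 = 2.
Foot = (-14, 14, -9) − 2·(-5, 4, -2) = (-4, 6, -5).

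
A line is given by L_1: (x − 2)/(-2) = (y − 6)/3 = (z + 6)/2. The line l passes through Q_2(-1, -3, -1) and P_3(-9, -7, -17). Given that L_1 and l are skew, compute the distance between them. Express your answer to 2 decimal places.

L_1 has direction (-2, 3, 2) through (2, 6, -6).
A direction vector for l is P_3 − Q_2 = (-8, -4, -16).
Common perpendicular direction n = (-2, 3, 2) × (-8, -4, -16) = (-40, -48, 32).
With w = (-1, -3, -1) − (2, 6, -6) = (-3, -9, 5), w · n = 712.
Distance = |w · n| / |n| = |712| / √4928 ≈ 10.14.

10.14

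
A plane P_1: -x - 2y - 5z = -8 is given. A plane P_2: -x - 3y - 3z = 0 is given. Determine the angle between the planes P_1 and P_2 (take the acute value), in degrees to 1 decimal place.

22.9

cos θ = |n₁·n₂| / (|n₁||n₂|) = |22| / (√30 · √19).
θ = arccos(0.92148) ≈ 22.9°.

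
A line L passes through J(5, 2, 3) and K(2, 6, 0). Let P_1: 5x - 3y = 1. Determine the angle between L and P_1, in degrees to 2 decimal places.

52.57

A direction vector for L is K − J = (-3, 4, -3).
sin θ = |n·v| / (|n||v|) = |-27| / (√34 · √34) = 0.79412.
θ ≈ 52.57°.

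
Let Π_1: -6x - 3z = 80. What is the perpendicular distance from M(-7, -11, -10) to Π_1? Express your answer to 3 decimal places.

1.193

n·M − d = (-6)·(-7) + (0)·(-11) + (-3)·(-10) − 80 = -8; |n| = √45.
Distance = |-8| / √45 = 8/√45 ≈ 1.193.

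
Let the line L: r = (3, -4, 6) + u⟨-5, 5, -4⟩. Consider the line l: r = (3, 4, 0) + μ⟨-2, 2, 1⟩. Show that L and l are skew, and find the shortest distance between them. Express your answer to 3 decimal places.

5.657

Common perpendicular direction n = (-5, 5, -4) × (-2, 2, 1) = (13, 13, 0).
With w = (3, 4, 0) − (3, -4, 6) = (0, 8, -6), w · n = 104.
Since n ≠ 0 the lines are not parallel, and w · n = 104 ≠ 0 so they do not intersect; hence they are skew.
Distance = |w · n| / |n| = |104| / √338 ≈ 5.657.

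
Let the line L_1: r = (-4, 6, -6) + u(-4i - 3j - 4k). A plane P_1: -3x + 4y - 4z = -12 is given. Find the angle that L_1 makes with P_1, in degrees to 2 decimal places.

22.97

sin θ = |n·v| / (|n||v|) = |16| / (√41 · √41) = 0.39024.
θ ≈ 22.97°.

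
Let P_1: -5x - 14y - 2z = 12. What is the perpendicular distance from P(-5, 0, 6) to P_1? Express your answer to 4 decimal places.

n·P − d = (-5)·(-5) + (-14)·(0) + (-2)·(6) − 12 = 1; |n| = √225.
Distance = |1| / √225 = 1/√225 ≈ 0.0667.

0.0667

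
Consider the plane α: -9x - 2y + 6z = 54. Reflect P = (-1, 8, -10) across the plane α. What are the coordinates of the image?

(-19, 4, 2)

λ = (n·P − d)/|n|² = (-67 − 54)/121 = -1.
Reflection = P − 2λn = (-1, 8, -10) − (-2)·(-9, -2, 6) = (-19, 4, 2).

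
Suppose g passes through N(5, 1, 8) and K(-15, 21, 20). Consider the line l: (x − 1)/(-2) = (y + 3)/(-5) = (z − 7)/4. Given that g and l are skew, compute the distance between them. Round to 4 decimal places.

A direction vector for g is K − N = (-20, 20, 12).
l has direction (-2, -5, 4) through (1, -3, 7).
Common perpendicular direction n = (-20, 20, 12) × (-2, -5, 4) = (140, 56, 140).
With w = (1, -3, 7) − (5, 1, 8) = (-4, -4, -1), w · n = -924.
Distance = |w · n| / |n| = |-924| / √42336 ≈ 4.4907.

4.4907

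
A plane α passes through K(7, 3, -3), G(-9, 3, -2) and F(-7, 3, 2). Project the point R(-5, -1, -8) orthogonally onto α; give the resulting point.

KG = (-16, 0, 1), KF = (-14, 0, 5); a normal to α is KG × KF = (0, 66, 0).
Using K: α has equation 66y = 198.
Foot = R − λn with λ = (n·R − d)/|n|² = (-66 − 198)/4356 = -2/33.
Foot = (-5, -1, -8) − (-2/33)·(0, 66, 0) = (-5, 3, -8).

(-5, 3, -8)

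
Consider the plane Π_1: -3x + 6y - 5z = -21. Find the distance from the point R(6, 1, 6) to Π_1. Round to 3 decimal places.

n·R − d = (-3)·(6) + (6)·(1) + (-5)·(6) − (-21) = -21; |n| = √70.
Distance = |-21| / √70 = 21/√70 ≈ 2.510.

2.510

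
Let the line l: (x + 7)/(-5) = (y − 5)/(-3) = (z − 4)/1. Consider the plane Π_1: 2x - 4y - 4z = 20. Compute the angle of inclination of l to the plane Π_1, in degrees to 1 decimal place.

l has direction (-5, -3, 1) through (-7, 5, 4).
sin θ = |n·v| / (|n||v|) = |-2| / (√36 · √35) = 0.05634.
θ ≈ 3.2°.

3.2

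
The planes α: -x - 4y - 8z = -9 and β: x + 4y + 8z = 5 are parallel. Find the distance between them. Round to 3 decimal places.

0.444

Rescale β by 1/(-1): -x - 4y - 8z = -5. Then distance = |-9 − (-5)| / √81 ≈ 0.444.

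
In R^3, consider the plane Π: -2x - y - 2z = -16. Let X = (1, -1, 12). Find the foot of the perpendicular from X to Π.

(-1, -2, 10)

Foot = X − λn with λ = (n·X − d)/|n|² = (-25 − (-16))/9 = -1.
Foot = (1, -1, 12) − (-1)·(-2, -1, -2) = (-1, -2, 10).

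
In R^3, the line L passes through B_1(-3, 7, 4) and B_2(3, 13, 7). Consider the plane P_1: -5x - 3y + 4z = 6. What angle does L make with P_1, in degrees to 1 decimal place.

A direction vector for L is B_2 − B_1 = (6, 6, 3).
sin θ = |n·v| / (|n||v|) = |-36| / (√50 · √81) = 0.56569.
θ ≈ 34.4°.

34.4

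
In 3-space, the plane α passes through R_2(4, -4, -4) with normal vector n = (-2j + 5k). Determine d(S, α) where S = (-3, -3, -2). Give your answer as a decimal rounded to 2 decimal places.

1.49

α: n·r = n·R_2 gives -2y + 5z = -12.
n·S − d = (0)·(-3) + (-2)·(-3) + (5)·(-2) − (-12) = 8; |n| = √29.
Distance = |8| / √29 = 8/√29 ≈ 1.49.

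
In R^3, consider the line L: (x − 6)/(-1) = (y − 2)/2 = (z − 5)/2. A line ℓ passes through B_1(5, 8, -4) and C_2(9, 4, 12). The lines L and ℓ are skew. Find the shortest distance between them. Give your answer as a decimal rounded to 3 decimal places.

L has direction (-1, 2, 2) through (6, 2, 5).
A direction vector for ℓ is C_2 − B_1 = (4, -4, 16).
Common perpendicular direction n = (-1, 2, 2) × (4, -4, 16) = (40, 24, -4).
With w = (5, 8, -4) − (6, 2, 5) = (-1, 6, -9), w · n = 140.
Distance = |w · n| / |n| = |140| / √2192 ≈ 2.990.

2.990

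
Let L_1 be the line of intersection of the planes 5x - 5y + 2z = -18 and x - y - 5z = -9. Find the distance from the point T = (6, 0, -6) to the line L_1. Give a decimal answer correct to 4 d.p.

9.9499

Direction of L_1: (5, -5, 2) × (1, -1, -5) = (27, 27, 0).
A point on L_1: solving the two plane equations with x = 0 gives (0, 4, 1).
Taking (0, 4, 1) on L_1 with direction v = (27, 27, 0): w = T − (0, 4, 1) = (6, -4, -7), and w × v = (189, -189, 270).
Distance = |w × v| / |v| = √144342 / √1458 ≈ 9.9499.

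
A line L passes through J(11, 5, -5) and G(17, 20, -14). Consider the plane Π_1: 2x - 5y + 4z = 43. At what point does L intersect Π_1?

(7, -5, 1)

A direction vector for L is G − J = (6, 15, -9).
Substitute r = (11, 5, -5) + t(6, 15, -9) into the plane: -23 + (-99)t = 43, so t = -2/3.
Intersection: (11, 5, -5) + (-2/3)·(6, 15, -9) = (7, -5, 1).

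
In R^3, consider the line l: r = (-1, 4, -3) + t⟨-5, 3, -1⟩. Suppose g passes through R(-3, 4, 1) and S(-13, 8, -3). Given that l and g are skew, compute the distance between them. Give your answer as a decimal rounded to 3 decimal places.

3.447

A direction vector for g is S − R = (-10, 4, -4).
Common perpendicular direction n = (-5, 3, -1) × (-10, 4, -4) = (-8, -10, 10).
With w = (-3, 4, 1) − (-1, 4, -3) = (-2, 0, 4), w · n = 56.
Distance = |w · n| / |n| = |56| / √264 ≈ 3.447.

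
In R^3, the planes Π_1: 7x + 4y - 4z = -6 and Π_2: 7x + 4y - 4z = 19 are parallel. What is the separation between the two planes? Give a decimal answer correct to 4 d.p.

2.7778

Same normal n = (7, 4, -4) with |n| = √81; distance = |-6 − 19| / |n| = 25/√81 ≈ 2.7778.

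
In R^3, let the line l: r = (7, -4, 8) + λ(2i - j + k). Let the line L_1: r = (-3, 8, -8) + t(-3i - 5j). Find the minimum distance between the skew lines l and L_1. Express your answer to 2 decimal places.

Common perpendicular direction n = (2, -1, 1) × (-3, -5, 0) = (5, -3, -13).
With w = (-3, 8, -8) − (7, -4, 8) = (-10, 12, -16), w · n = 122.
Distance = |w · n| / |n| = |122| / √203 ≈ 8.56.

8.56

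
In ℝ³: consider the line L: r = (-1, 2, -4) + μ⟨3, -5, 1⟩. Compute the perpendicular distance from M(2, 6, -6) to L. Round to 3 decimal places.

4.916

Taking (-1, 2, -4) on L with direction v = (3, -5, 1): w = M − (-1, 2, -4) = (3, 4, -2), and w × v = (-6, -9, -27).
Distance = |w × v| / |v| = √846 / √35 ≈ 4.916.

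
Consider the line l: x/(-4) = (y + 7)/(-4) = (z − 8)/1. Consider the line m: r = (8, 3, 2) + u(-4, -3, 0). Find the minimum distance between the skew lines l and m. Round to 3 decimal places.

l has direction (-4, -4, 1) through (0, -7, 8).
Common perpendicular direction n = (-4, -4, 1) × (-4, -3, 0) = (3, -4, -4).
With w = (8, 3, 2) − (0, -7, 8) = (8, 10, -6), w · n = 8.
Distance = |w · n| / |n| = |8| / √41 ≈ 1.249.

1.249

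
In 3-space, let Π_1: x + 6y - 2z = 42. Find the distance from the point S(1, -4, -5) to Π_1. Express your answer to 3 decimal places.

8.590

n·S − d = (1)·(1) + (6)·(-4) + (-2)·(-5) − 42 = -55; |n| = √41.
Distance = |-55| / √41 = 55/√41 ≈ 8.590.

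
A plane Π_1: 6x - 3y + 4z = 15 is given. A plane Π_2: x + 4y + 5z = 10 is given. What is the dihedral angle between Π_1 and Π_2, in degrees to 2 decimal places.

cos θ = |n₁·n₂| / (|n₁||n₂|) = |14| / (√61 · √42).
θ = arccos(0.27659) ≈ 73.94°.

73.94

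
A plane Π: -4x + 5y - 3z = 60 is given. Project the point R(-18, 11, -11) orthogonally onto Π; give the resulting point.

Foot = R − λn with λ = (n·R − d)/|n|² = (160 − 60)/50 = 2.
Foot = (-18, 11, -11) − 2·(-4, 5, -3) = (-10, 1, -5).

(-10, 1, -5)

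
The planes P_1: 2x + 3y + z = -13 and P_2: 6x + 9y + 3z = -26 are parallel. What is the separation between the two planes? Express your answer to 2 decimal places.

1.16

Rescale P_2 by 1/3: 2x + 3y + z = -26/3. Then distance = |-13 − (-26/3)| / √14 ≈ 1.16.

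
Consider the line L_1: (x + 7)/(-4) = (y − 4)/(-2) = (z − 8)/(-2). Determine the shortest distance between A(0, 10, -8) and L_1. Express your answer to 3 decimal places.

18.394

L_1 has direction (-4, -2, -2) through (-7, 4, 8).
Taking (-7, 4, 8) on L_1 with direction v = (-4, -2, -2): w = A − (-7, 4, 8) = (7, 6, -16), and w × v = (-44, 78, 10).
Distance = |w × v| / |v| = √8120 / √24 ≈ 18.394.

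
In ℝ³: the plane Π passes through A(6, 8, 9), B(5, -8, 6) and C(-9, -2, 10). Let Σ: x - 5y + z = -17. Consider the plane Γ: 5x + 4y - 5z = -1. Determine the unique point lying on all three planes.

(4, 6, 9)

AB = (-1, -16, -3), AC = (-15, -10, 1); a normal to Π is AB × AC = (-46, 46, -230).
Using A: Π has equation -46x + 46y - 230z = -1978.
Solving the 3×3 linear system -46x + 46y - 230z = -1978, x - 5y + z = -17, 5x + 4y - 5z = -1 (e.g. by elimination or Cramer's rule, determinant = -7176) gives (4, 6, 9).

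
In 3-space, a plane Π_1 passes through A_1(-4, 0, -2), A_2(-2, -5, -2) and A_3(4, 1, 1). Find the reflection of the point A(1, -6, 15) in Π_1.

A_1A_2 = (2, -5, 0), A_1A_3 = (8, 1, 3); a normal to Π_1 is A_1A_2 × A_1A_3 = (-15, -6, 42).
Using A_1: Π_1 has equation -15x - 6y + 42z = -24.
λ = (n·A − d)/|n|² = (651 − (-24))/2025 = 1/3.
Reflection = A − 2λn = (1, -6, 15) − (2/3)·(-15, -6, 42) = (11, -2, -13).

(11, -2, -13)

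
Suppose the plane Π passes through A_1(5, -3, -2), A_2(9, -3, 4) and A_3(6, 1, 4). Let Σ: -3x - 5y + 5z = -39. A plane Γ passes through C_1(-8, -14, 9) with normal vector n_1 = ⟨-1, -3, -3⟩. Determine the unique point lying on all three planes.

(-2, 1, -8)

A_1A_2 = (4, 0, 6), A_1A_3 = (1, 4, 6); a normal to Π is A_1A_2 × A_1A_3 = (-24, -18, 16).
Using A_1: Π has equation -24x - 18y + 16z = -98.
Γ: n_1·r = n_1·C_1 gives -x - 3y - 3z = 23.
Solving the 3×3 linear system -24x - 18y + 16z = -98, -3x - 5y + 5z = -39, -x - 3y - 3z = 23 (e.g. by elimination or Cramer's rule, determinant = -404) gives (-2, 1, -8).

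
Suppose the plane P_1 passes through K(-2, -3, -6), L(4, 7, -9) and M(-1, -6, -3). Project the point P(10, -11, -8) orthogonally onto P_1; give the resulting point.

(4, -5, 0)

KL = (6, 10, -3), KM = (1, -3, 3); a normal to P_1 is KL × KM = (21, -21, -28).
Using K: P_1 has equation 21x - 21y - 28z = 189.
Foot = P − λn with λ = (n·P − d)/|n|² = (665 − 189)/1666 = 2/7.
Foot = (10, -11, -8) − (2/7)·(21, -21, -28) = (4, -5, 0).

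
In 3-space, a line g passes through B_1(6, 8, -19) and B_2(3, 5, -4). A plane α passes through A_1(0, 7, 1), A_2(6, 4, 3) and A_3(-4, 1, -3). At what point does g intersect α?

A direction vector for g is B_2 − B_1 = (-3, -3, 15).
A_1A_2 = (6, -3, 2), A_1A_3 = (-4, -6, -4); a normal to α is A_1A_2 × A_1A_3 = (24, 16, -48).
Using A_1: α has equation 24x + 16y - 48z = 64.
Substitute r = (6, 8, -19) + t(-3, -3, 15) into the plane: 1184 + (-840)t = 64, so t = 4/3.
Intersection: (6, 8, -19) + (4/3)·(-3, -3, 15) = (2, 4, 1).

(2, 4, 1)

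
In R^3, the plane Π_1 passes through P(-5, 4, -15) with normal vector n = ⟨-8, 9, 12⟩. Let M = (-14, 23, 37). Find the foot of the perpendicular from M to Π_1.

Π_1: n·r = n·P gives -8x + 9y + 12z = -104.
Foot = M − λn with λ = (n·M − d)/|n|² = (763 − (-104))/289 = 3.
Foot = (-14, 23, 37) − 3·(-8, 9, 12) = (10, -4, 1).

(10, -4, 1)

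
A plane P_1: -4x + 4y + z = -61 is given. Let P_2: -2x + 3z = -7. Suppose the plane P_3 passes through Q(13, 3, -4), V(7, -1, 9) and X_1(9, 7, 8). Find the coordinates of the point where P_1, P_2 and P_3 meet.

(8, -8, 3)

QV = (-6, -4, 13), QX_1 = (-4, 4, 12); a normal to P_3 is QV × QX_1 = (-100, 20, -40).
Using Q: P_3 has equation -100x + 20y - 40z = -1080.
Solving the 3×3 linear system -4x + 4y + z = -61, -2x + 3z = -7, -100x + 20y - 40z = -1080 (e.g. by elimination or Cramer's rule, determinant = -1320) gives (8, -8, 3).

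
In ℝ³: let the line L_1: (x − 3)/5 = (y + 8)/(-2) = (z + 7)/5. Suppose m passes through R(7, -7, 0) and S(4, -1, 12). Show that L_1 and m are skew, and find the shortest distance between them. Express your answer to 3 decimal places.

L_1 has direction (5, -2, 5) through (3, -8, -7).
A direction vector for m is S − R = (-3, 6, 12).
Common perpendicular direction n = (5, -2, 5) × (-3, 6, 12) = (-54, -75, 24).
With w = (7, -7, 0) − (3, -8, -7) = (4, 1, 7), w · n = -123.
Since n ≠ 0 the lines are not parallel, and w · n = -123 ≠ 0 so they do not intersect; hence they are skew.
Distance = |w · n| / |n| = |-123| / √9117 ≈ 1.288.

1.288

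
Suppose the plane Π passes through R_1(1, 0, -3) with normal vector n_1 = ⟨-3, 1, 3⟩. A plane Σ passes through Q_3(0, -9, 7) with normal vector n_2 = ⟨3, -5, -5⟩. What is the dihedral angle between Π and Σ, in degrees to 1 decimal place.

30.0

Π: n_1·r = n_1·R_1 gives -3x + y + 3z = -12.
Σ: n_2·r = n_2·Q_3 gives 3x - 5y - 5z = 10.
cos θ = |n₁·n₂| / (|n₁||n₂|) = |-29| / (√19 · √59).
θ = arccos(0.86615) ≈ 30.0°.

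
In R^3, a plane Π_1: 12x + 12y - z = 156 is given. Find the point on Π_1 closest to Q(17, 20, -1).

(5, 8, 0)

Foot = Q − λn with λ = (n·Q − d)/|n|² = (445 − 156)/289 = 1.
Foot = (17, 20, -1) − 1·(12, 12, -1) = (5, 8, 0).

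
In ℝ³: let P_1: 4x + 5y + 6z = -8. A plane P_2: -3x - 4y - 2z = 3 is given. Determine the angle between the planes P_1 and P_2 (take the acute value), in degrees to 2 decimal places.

cos θ = |n₁·n₂| / (|n₁||n₂|) = |-44| / (√77 · √29).
θ = arccos(0.93113) ≈ 21.39°.

21.39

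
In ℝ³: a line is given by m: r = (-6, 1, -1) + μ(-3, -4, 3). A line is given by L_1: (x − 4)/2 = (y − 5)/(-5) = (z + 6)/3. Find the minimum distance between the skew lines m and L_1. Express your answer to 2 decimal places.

0.91

L_1 has direction (2, -5, 3) through (4, 5, -6).
Common perpendicular direction n = (-3, -4, 3) × (2, -5, 3) = (3, 15, 23).
With w = (4, 5, -6) − (-6, 1, -1) = (10, 4, -5), w · n = -25.
Distance = |w · n| / |n| = |-25| / √763 ≈ 0.91.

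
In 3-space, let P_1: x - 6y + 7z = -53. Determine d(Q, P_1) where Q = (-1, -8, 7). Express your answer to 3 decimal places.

n·Q − d = (1)·(-1) + (-6)·(-8) + (7)·(7) − (-53) = 149; |n| = √86.
Distance = |149| / √86 = 149/√86 ≈ 16.067.

16.067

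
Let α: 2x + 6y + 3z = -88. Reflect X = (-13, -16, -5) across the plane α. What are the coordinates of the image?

λ = (n·X − d)/|n|² = (-137 − (-88))/49 = -1.
Reflection = X − 2λn = (-13, -16, -5) − (-2)·(2, 6, 3) = (-9, -4, 1).

(-9, -4, 1)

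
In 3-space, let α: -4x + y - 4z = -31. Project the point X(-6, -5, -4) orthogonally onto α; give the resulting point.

Foot = X − λn with λ = (n·X − d)/|n|² = (35 − (-31))/33 = 2.
Foot = (-6, -5, -4) − 2·(-4, 1, -4) = (2, -7, 4).

(2, -7, 4)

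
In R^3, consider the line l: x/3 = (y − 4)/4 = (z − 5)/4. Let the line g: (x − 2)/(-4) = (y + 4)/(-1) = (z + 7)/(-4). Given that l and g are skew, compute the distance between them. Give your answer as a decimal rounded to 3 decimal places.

8.160

l has direction (3, 4, 4) through (0, 4, 5).
g has direction (-4, -1, -4) through (2, -4, -7).
Common perpendicular direction n = (3, 4, 4) × (-4, -1, -4) = (-12, -4, 13).
With w = (2, -4, -7) − (0, 4, 5) = (2, -8, -12), w · n = -148.
Distance = |w · n| / |n| = |-148| / √329 ≈ 8.160.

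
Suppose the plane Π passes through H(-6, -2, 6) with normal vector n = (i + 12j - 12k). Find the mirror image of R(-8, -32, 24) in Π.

Π: n·r = n·H gives x + 12y - 12z = -102.
λ = (n·R − d)/|n|² = (-680 − (-102))/289 = -2.
Reflection = R − 2λn = (-8, -32, 24) − (-4)·(1, 12, -12) = (-4, 16, -24).

(-4, 16, -24)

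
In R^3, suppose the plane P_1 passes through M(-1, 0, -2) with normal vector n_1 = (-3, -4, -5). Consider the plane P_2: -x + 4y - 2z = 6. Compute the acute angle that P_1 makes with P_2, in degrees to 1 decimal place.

84.7

P_1: n_1·r = n_1·M gives -3x - 4y - 5z = 13.
cos θ = |n₁·n₂| / (|n₁||n₂|) = |-3| / (√50 · √21).
θ = arccos(0.09258) ≈ 84.7°.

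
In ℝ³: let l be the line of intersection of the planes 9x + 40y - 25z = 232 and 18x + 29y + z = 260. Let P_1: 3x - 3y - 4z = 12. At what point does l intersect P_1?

Direction of l: (9, 40, -25) × (18, 29, 1) = (765, -459, -459).
A point on l: solving the two plane equations with x = 18 gives (18, -2, -6).
Substitute r = (18, -2, -6) + t(765, -459, -459) into the plane: 84 + 5508t = 12, so t = -2/153.
Intersection: (18, -2, -6) + (-2/153)·(765, -459, -459) = (8, 4, 0).

(8, 4, 0)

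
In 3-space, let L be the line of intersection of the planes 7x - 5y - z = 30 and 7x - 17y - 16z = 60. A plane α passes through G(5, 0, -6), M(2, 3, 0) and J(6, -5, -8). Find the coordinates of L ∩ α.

Direction of L: (7, -5, -1) × (7, -17, -16) = (63, 105, -84).
A point on L: solving the two plane equations with x = 4 gives (4, 0, -2).
GM = (-3, 3, 6), GJ = (1, -5, -2); a normal to α is GM × GJ = (24, 0, 12).
Using G: α has equation 24x + 12z = 48.
Substitute r = (4, 0, -2) + t(63, 105, -84) into the plane: 72 + 504t = 48, so t = -1/21.
Intersection: (4, 0, -2) + (-1/21)·(63, 105, -84) = (1, -5, 2).

(1, -5, 2)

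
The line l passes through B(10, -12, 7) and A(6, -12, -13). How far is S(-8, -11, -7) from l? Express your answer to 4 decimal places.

14.9383

A direction vector for l is A − B = (-4, 0, -20).
Taking (10, -12, 7) on l with direction v = (-4, 0, -20): w = S − (10, -12, 7) = (-18, 1, -14), and w × v = (-20, -304, 4).
Distance = |w × v| / |v| = √92832 / √416 ≈ 14.9383.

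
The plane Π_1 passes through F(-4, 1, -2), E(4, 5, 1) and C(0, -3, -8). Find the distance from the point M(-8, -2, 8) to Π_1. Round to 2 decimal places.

7.87

FE = (8, 4, 3), FC = (4, -4, -6); a normal to Π_1 is FE × FC = (-12, 60, -48).
Using F: Π_1 has equation -12x + 60y - 48z = 204.
n·M − d = (-12)·(-8) + (60)·(-2) + (-48)·(8) − 204 = -612; |n| = √6048.
Distance = |-612| / √6048 = 612/√6048 ≈ 7.87.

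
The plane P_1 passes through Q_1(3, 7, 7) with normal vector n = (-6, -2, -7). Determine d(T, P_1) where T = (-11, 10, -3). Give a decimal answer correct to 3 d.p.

15.688

P_1: n·r = n·Q_1 gives -6x - 2y - 7z = -81.
n·T − d = (-6)·(-11) + (-2)·(10) + (-7)·(-3) − (-81) = 148; |n| = √89.
Distance = |148| / √89 = 148/√89 ≈ 15.688.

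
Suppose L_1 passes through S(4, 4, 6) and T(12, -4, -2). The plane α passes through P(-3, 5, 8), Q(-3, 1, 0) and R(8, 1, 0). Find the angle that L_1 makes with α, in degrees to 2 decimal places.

14.96

A direction vector for L_1 is T − S = (8, -8, -8).
PQ = (0, -4, -8), PR = (11, -4, -8); a normal to α is PQ × PR = (0, -88, 44).
Using P: α has equation -88y + 44z = -88.
sin θ = |n·v| / (|n||v|) = |352| / (√9680 · √192) = 0.25820.
θ ≈ 14.96°.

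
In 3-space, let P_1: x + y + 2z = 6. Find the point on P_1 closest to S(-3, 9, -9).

Foot = S − λn with λ = (n·S − d)/|n|² = (-12 − 6)/6 = -3.
Foot = (-3, 9, -9) − (-3)·(1, 1, 2) = (0, 12, -3).

(0, 12, -3)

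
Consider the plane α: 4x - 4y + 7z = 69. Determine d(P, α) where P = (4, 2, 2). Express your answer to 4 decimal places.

5.2222

n·P − d = (4)·(4) + (-4)·(2) + (7)·(2) − 69 = -47; |n| = √81.
Distance = |-47| / √81 = 47/√81 ≈ 5.2222.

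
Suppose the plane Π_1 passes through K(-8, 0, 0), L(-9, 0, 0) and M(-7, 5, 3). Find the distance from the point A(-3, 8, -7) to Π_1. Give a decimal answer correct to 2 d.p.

KL = (-1, 0, 0), KM = (1, 5, 3); a normal to Π_1 is KL × KM = (0, 3, -5).
Using K: Π_1 has equation 3y - 5z = 0.
n·A − d = (0)·(-3) + (3)·(8) + (-5)·(-7) − 0 = 59; |n| = √34.
Distance = |59| / √34 = 59/√34 ≈ 10.12.

10.12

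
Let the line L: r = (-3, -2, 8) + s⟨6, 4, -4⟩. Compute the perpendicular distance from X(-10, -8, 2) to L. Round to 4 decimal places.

9.7498

Taking (-3, -2, 8) on L with direction v = (6, 4, -4): w = X − (-3, -2, 8) = (-7, -6, -6), and w × v = (48, -64, 8).
Distance = |w × v| / |v| = √6464 / √68 ≈ 9.7498.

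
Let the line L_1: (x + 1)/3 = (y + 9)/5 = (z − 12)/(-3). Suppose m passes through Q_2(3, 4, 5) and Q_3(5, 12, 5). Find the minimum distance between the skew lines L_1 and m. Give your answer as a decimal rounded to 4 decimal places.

2.8144

L_1 has direction (3, 5, -3) through (-1, -9, 12).
A direction vector for m is Q_3 − Q_2 = (2, 8, 0).
Common perpendicular direction n = (3, 5, -3) × (2, 8, 0) = (24, -6, 14).
With w = (3, 4, 5) − (-1, -9, 12) = (4, 13, -7), w · n = -80.
Distance = |w · n| / |n| = |-80| / √808 ≈ 2.8144.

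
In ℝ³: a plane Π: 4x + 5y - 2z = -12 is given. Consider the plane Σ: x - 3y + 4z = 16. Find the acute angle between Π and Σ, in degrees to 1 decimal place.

cos θ = |n₁·n₂| / (|n₁||n₂|) = |-19| / (√45 · √26).
θ = arccos(0.55547) ≈ 56.3°.

56.3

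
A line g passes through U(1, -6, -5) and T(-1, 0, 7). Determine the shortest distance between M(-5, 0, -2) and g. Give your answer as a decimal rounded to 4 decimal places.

A direction vector for g is T − U = (-2, 6, 12).
Taking (1, -6, -5) on g with direction v = (-2, 6, 12): w = M − (1, -6, -5) = (-6, 6, 3), and w × v = (54, 66, -24).
Distance = |w × v| / |v| = √7848 / √184 ≈ 6.5309.

6.5309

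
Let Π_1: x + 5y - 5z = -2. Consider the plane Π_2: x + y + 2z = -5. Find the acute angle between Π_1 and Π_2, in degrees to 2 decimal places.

cos θ = |n₁·n₂| / (|n₁||n₂|) = |-4| / (√51 · √6).
θ = arccos(0.22866) ≈ 76.78°.

76.78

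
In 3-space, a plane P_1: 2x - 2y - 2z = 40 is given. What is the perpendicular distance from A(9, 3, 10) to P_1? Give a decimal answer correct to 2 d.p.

n·A − d = (2)·(9) + (-2)·(3) + (-2)·(10) − 40 = -48; |n| = √12.
Distance = |-48| / √12 = 48/√12 ≈ 13.86.

13.86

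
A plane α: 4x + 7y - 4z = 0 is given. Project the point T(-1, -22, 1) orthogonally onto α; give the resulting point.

Foot = T − λn with λ = (n·T − d)/|n|² = (-162 − 0)/81 = -2.
Foot = (-1, -22, 1) − (-2)·(4, 7, -4) = (7, -8, -7).

(7, -8, -7)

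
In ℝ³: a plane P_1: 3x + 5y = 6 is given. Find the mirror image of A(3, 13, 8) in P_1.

λ = (n·A − d)/|n|² = (74 − 6)/34 = 2.
Reflection = A − 2λn = (3, 13, 8) − 4·(3, 5, 0) = (-9, -7, 8).

(-9, -7, 8)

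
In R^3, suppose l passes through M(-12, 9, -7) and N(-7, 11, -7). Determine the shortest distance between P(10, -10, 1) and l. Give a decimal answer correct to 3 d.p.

A direction vector for l is N − M = (5, 2, 0).
Taking (-12, 9, -7) on l with direction v = (5, 2, 0): w = P − (-12, 9, -7) = (22, -19, 8), and w × v = (-16, 40, 139).
Distance = |w × v| / |v| = √21177 / √29 ≈ 27.023.

27.023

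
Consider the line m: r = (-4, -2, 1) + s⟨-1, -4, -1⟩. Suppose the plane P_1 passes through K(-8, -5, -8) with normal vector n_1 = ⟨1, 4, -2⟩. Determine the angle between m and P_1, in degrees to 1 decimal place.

P_1: n_1·r = n_1·K gives x + 4y - 2z = -12.
sin θ = |n·v| / (|n||v|) = |-15| / (√21 · √18) = 0.77152.
θ ≈ 50.5°.

50.5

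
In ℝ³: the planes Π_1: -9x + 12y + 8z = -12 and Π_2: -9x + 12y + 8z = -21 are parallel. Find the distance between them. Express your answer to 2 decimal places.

0.53

Same normal n = (-9, 12, 8) with |n| = √289; distance = |-12 − (-21)| / |n| = 9/√289 ≈ 0.53.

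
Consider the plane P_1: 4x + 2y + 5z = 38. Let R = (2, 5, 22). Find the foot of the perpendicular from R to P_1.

Foot = R − λn with λ = (n·R − d)/|n|² = (128 − 38)/45 = 2.
Foot = (2, 5, 22) − 2·(4, 2, 5) = (-6, 1, 12).

(-6, 1, 12)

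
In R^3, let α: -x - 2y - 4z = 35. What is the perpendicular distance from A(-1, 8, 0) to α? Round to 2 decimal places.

10.91

n·A − d = (-1)·(-1) + (-2)·(8) + (-4)·(0) − 35 = -50; |n| = √21.
Distance = |-50| / √21 = 50/√21 ≈ 10.91.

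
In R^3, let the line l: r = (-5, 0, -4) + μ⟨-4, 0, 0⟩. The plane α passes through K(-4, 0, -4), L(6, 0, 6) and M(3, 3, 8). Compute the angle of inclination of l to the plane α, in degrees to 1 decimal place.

KL = (10, 0, 10), KM = (7, 3, 12); a normal to α is KL × KM = (-30, -50, 30).
Using K: α has equation -30x - 50y + 30z = 0.
sin θ = |n·v| / (|n||v|) = |120| / (√4300 · √16) = 0.45750.
θ ≈ 27.2°.

27.2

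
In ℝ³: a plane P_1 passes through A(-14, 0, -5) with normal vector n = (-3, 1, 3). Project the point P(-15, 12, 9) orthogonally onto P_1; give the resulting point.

(-6, 9, 0)

P_1: n·r = n·A gives -3x + y + 3z = 27.
Foot = P − λn with λ = (n·P − d)/|n|² = (84 − 27)/19 = 3.
Foot = (-15, 12, 9) − 3·(-3, 1, 3) = (-6, 9, 0).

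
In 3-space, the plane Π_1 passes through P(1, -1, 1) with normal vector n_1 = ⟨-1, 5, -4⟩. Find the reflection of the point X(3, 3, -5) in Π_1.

Π_1: n_1·r = n_1·P gives -x + 5y - 4z = -10.
λ = (n·X − d)/|n|² = (32 − (-10))/42 = 1.
Reflection = X − 2λn = (3, 3, -5) − 2·(-1, 5, -4) = (5, -7, 3).

(5, -7, 3)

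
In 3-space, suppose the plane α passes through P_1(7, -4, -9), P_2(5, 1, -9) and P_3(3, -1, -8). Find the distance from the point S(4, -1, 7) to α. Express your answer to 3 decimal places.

P_1P_2 = (-2, 5, 0), P_1P_3 = (-4, 3, 1); a normal to α is P_1P_2 × P_1P_3 = (5, 2, 14).
Using P_1: α has equation 5x + 2y + 14z = -99.
n·S − d = (5)·(4) + (2)·(-1) + (14)·(7) − (-99) = 215; |n| = √225.
Distance = |215| / √225 = 215/√225 ≈ 14.333.

14.333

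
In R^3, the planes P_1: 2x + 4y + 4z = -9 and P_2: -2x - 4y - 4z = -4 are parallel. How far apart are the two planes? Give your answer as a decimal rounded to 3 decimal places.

Rescale P_2 by 1/(-1): 2x + 4y + 4z = 4. Then distance = |-9 − 4| / √36 ≈ 2.167.

2.167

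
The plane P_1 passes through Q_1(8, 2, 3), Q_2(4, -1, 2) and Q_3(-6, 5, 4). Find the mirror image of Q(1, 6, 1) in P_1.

Q_1Q_2 = (-4, -3, -1), Q_1Q_3 = (-14, 3, 1); a normal to P_1 is Q_1Q_2 × Q_1Q_3 = (0, 18, -54).
Using Q_1: P_1 has equation 18y - 54z = -126.
λ = (n·Q − d)/|n|² = (54 − (-126))/3240 = 1/18.
Reflection = Q − 2λn = (1, 6, 1) − (1/9)·(0, 18, -54) = (1, 4, 7).

(1, 4, 7)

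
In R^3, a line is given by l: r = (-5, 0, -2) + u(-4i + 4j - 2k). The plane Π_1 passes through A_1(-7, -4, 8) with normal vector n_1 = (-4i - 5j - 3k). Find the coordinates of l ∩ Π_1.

Π_1: n_1·r = n_1·A_1 gives -4x - 5y - 3z = 24.
Substitute r = (-5, 0, -2) + t(-4, 4, -2) into the plane: 26 + 2t = 24, so t = -1.
Intersection: (-5, 0, -2) + (-1)·(-4, 4, -2) = (-1, -4, 0).

(-1, -4, 0)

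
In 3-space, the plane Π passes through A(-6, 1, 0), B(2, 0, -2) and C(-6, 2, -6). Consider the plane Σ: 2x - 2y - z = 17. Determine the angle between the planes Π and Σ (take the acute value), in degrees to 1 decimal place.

53.5

AB = (8, -1, -2), AC = (0, 1, -6); a normal to Π is AB × AC = (8, 48, 8).
Using A: Π has equation 8x + 48y + 8z = 0.
cos θ = |n₁·n₂| / (|n₁||n₂|) = |-88| / (√2432 · √9).
θ = arccos(0.59481) ≈ 53.5°.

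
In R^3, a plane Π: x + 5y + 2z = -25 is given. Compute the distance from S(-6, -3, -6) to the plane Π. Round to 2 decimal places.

1.46

n·S − d = (1)·(-6) + (5)·(-3) + (2)·(-6) − (-25) = -8; |n| = √30.
Distance = |-8| / √30 = 8/√30 ≈ 1.46.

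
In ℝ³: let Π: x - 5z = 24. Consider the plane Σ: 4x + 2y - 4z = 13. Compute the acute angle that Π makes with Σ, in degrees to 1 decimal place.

38.3

cos θ = |n₁·n₂| / (|n₁||n₂|) = |24| / (√26 · √36).
θ = arccos(0.78446) ≈ 38.3°.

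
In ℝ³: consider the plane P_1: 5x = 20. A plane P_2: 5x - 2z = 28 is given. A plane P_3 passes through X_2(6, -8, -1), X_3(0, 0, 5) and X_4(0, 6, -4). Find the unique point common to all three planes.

(4, -2, -4)

X_2X_3 = (-6, 8, 6), X_2X_4 = (-6, 14, -3); a normal to P_3 is X_2X_3 × X_2X_4 = (-108, -54, -36).
Using X_2: P_3 has equation -108x - 54y - 36z = -180.
Solving the 3×3 linear system 5x = 20, 5x - 2z = 28, -108x - 54y - 36z = -180 (e.g. by elimination or Cramer's rule, determinant = -540) gives (4, -2, -4).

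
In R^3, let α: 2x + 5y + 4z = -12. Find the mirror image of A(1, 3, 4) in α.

λ = (n·A − d)/|n|² = (33 − (-12))/45 = 1.
Reflection = A − 2λn = (1, 3, 4) − 2·(2, 5, 4) = (-3, -7, -4).

(-3, -7, -4)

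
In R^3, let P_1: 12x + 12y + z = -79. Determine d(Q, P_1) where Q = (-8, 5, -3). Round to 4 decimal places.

n·Q − d = (12)·(-8) + (12)·(5) + (1)·(-3) − (-79) = 40; |n| = √289.
Distance = |40| / √289 = 40/√289 ≈ 2.3529.

2.3529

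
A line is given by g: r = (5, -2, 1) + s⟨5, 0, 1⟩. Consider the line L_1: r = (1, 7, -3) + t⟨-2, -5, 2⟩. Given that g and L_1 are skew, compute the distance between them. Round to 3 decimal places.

Common perpendicular direction n = (5, 0, 1) × (-2, -5, 2) = (5, -12, -25).
With w = (1, 7, -3) − (5, -2, 1) = (-4, 9, -4), w · n = -28.
Distance = |w · n| / |n| = |-28| / √794 ≈ 0.994.

0.994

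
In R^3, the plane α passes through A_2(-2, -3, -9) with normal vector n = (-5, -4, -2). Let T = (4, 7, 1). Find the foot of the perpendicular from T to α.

(-6, -1, -3)

α: n·r = n·A_2 gives -5x - 4y - 2z = 40.
Foot = T − λn with λ = (n·T − d)/|n|² = (-50 − 40)/45 = -2.
Foot = (4, 7, 1) − (-2)·(-5, -4, -2) = (-6, -1, -3).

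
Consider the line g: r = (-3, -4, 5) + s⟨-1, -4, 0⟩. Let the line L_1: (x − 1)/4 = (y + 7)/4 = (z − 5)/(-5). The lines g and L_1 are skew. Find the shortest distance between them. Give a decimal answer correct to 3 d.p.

3.983

L_1 has direction (4, 4, -5) through (1, -7, 5).
Common perpendicular direction n = (-1, -4, 0) × (4, 4, -5) = (20, -5, 12).
With w = (1, -7, 5) − (-3, -4, 5) = (4, -3, 0), w · n = 95.
Distance = |w · n| / |n| = |95| / √569 ≈ 3.983.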